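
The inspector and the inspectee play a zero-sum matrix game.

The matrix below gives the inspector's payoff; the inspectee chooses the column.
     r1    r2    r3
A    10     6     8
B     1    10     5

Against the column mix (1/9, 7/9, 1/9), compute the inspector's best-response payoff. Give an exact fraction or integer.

76/9

A: (10)·(1/9) + (6)·(7/9) + (8)·(1/9) = 20/3.
B: (1)·(1/9) + (10)·(7/9) + (5)·(1/9) = 76/9.
The best pure response is B with expected payoff 76/9.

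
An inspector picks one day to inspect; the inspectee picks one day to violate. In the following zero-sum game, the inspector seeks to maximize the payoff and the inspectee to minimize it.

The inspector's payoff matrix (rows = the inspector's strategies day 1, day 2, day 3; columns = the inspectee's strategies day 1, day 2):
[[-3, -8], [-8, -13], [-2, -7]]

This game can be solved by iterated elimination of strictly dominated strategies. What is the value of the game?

-7

Row day 1 is strictly dominated by row day 3 (-2>-3, -7>-8); eliminate day 1.
Row day 2 is strictly dominated by row day 3 (-2>-8, -7>-13); eliminate day 2.
Column day 1 is strictly dominated by day 2 for the inspectee (-7<-2); eliminate day 1.
Only (day 3, day 2) remains, with payoff -7.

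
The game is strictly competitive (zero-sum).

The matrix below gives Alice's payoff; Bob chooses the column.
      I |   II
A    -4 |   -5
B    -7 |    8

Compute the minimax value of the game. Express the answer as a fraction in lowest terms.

Row minima are -5 and -7, so Alice's maximin is -5; column maxima are -4 and 8, so Bob's minimax is -4. These differ, so the equilibrium is in mixed strategies.
Let Alice play A with probability p. Bob is indifferent when −4p − 7(1−p) = −5p + 8(1−p), giving p = 15/16.
Let Bob play I with probability q. Alice is indifferent when −4q − 5(1−q) = −7q + 8(1−q), giving q = 13/16.
The value is -4·(13/16) + (-5)·(3/16) = -67/16.

-67/16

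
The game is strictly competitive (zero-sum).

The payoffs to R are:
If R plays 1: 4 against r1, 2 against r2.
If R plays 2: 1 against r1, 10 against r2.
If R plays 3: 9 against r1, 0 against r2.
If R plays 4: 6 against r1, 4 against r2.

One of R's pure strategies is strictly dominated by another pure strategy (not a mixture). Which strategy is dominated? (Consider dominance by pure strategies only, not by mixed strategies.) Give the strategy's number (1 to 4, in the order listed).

Compare 1 with 4: 6 > 4, 4 > 2.
So 4 strictly dominates 1 for R; 1 is strictly dominated.

1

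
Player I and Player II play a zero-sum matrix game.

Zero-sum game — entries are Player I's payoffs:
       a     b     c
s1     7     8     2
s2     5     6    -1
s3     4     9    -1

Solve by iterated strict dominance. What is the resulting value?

2

Row s2 is strictly dominated by row s1 (7>5, 8>6, 2>-1); eliminate s2.
Column a is strictly dominated by c for Player II (2<7, -1<4); eliminate a.
Column b is strictly dominated by c for Player II (2<8, -1<9); eliminate b.
Row s3 is strictly dominated by row s1 (2>-1); eliminate s3.
Only (s1, c) remains, with payoff 2.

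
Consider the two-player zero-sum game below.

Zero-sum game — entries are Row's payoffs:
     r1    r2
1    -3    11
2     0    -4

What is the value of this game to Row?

-2/3

Row minima are -3 and -4, so Row's maximin is -3; column maxima are 0 and 11, so Column's minimax is 0. These differ, so the equilibrium is in mixed strategies.
Let Row play 1 with probability p. Column is indifferent when −3p = 11p − 4(1−p), giving p = 2/9.
Let Column play r1 with probability q. Row is indifferent when −3q + 11(1−q) = −4(1−q), giving q = 5/6.
The value is -3·(5/6) + (11)·(1/6) = -2/3.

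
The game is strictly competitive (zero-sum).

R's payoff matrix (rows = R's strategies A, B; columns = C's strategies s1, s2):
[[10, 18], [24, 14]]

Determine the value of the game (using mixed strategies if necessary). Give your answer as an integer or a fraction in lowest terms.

Row minima are 10 and 14, so R's maximin is 14; column maxima are 24 and 18, so C's minimax is 18. These differ, so the equilibrium is in mixed strategies.
Let R play A with probability p. C is indifferent when 10p + 24(1−p) = 18p + 14(1−p), giving p = 5/9.
Let C play s1 with probability q. R is indifferent when 10q + 18(1−q) = 24q + 14(1−q), giving q = 2/9.
The value is 10·(2/9) + (18)·(7/9) = 146/9.

146/9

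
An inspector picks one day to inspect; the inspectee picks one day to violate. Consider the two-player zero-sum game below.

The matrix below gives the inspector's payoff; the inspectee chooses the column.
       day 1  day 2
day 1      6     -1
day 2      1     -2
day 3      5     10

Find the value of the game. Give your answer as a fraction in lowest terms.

65/12

Row day 2 is strictly dominated by row day 1, so the inspector never plays it.
The remaining 2×2 game on (day 1, day 3) × (day 1, day 2) has no saddle point. Let the inspector play day 1 with probability p; indifference gives 6p + 5(1−p) = −p + 10(1−p), so p = 5/12.
Similarly the inspectee's optimal q on day 1 is 11/12, and the value is 6·(11/12) + (-1)·(1/12) = 65/12.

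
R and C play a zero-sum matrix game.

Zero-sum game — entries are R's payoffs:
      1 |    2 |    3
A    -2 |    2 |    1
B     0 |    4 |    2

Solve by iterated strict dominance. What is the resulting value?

0

Row A is strictly dominated by row B (0>-2, 4>2, 2>1); eliminate A.
Column 3 is strictly dominated by 1 for C (0<2); eliminate 3.
Column 2 is strictly dominated by 1 for C (0<4); eliminate 2.
Only (B, 1) remains, with payoff 0.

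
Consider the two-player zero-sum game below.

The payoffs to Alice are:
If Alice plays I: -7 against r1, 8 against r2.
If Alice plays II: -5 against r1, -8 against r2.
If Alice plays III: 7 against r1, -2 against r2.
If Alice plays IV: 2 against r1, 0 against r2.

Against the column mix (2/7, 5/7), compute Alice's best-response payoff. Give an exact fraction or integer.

26/7

I: (-7)·(2/7) + (8)·(5/7) = 26/7.
II: (-5)·(2/7) + (-8)·(5/7) = -50/7.
III: (7)·(2/7) + (-2)·(5/7) = 4/7.
IV: (2)·(2/7) + (0)·(5/7) = 4/7.
The best pure response is I with expected payoff 26/7.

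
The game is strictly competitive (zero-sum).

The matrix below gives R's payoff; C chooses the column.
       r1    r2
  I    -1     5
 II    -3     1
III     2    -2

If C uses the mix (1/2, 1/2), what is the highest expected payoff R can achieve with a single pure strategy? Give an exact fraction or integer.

2

I: (-1)·(1/2) + (5)·(1/2) = 2.
II: (-3)·(1/2) + (1)·(1/2) = -1.
III: (2)·(1/2) + (-2)·(1/2) = 0.
The best pure response is I with expected payoff 2.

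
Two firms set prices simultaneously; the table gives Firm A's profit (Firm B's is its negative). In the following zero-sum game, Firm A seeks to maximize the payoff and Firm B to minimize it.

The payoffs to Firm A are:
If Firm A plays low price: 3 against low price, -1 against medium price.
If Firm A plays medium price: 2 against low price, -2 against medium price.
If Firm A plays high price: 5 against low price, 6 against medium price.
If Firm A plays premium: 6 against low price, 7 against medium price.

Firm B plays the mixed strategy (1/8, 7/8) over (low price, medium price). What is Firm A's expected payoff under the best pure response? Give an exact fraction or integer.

low price: (3)·(1/8) + (-1)·(7/8) = -1/2.
medium price: (2)·(1/8) + (-2)·(7/8) = -3/2.
high price: (5)·(1/8) + (6)·(7/8) = 47/8.
premium: (6)·(1/8) + (7)·(7/8) = 55/8.
The best pure response is premium with expected payoff 55/8.

55/8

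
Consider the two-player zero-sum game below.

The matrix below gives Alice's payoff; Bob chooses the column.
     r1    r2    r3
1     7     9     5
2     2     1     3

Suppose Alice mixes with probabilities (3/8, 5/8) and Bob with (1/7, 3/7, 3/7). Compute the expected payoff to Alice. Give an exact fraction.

Against (1/7, 3/7, 3/7), each row's expected payoff is 1: 7; 2: 2.
Taking the (3/8, 5/8)-weighted average: (3/8)·(7) + (5/8)·(2) = 31/8.

31/8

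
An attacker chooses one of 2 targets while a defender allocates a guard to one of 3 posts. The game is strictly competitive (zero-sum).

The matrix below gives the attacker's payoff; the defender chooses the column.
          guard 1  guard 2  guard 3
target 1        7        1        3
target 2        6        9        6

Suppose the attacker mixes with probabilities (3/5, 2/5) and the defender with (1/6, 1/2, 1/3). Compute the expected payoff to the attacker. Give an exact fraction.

Against (1/6, 1/2, 1/3), each row's expected payoff is target 1: 8/3; target 2: 15/2.
Taking the (3/5, 2/5)-weighted average: (3/5)·(8/3) + (2/5)·(15/2) = 23/5.

23/5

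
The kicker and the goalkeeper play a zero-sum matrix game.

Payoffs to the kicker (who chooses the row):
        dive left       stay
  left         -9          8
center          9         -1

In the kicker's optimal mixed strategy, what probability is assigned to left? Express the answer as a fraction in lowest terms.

Row minima are -9 and -1, so the kicker's maximin is -1; column maxima are 9 and 8, so the goalkeeper's minimax is 8. These differ, so the equilibrium is in mixed strategies.
Let the kicker play left with probability p. The goalkeeper is indifferent when −9p + 9(1−p) = 8p − (1−p), giving p = 10/27.

10/27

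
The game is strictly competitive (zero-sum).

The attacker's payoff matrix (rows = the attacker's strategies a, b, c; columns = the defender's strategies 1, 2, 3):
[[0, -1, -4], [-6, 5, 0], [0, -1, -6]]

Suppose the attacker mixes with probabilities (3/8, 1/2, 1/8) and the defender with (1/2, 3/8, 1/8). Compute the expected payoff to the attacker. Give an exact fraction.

-33/32

Against (1/2, 3/8, 1/8), each row's expected payoff is a: -7/8; b: -9/8; c: -9/8.
Taking the (3/8, 1/2, 1/8)-weighted average: (3/8)·(-7/8) + (1/2)·(-9/8) + (1/8)·(-9/8) = -33/32.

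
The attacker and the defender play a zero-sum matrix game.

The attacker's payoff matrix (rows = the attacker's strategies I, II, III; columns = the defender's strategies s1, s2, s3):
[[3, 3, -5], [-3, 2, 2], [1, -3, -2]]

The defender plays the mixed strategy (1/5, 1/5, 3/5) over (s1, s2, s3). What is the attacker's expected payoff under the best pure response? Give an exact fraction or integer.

I: (3)·(1/5) + (3)·(1/5) + (-5)·(3/5) = -9/5.
II: (-3)·(1/5) + (2)·(1/5) + (2)·(3/5) = 1.
III: (1)·(1/5) + (-3)·(1/5) + (-2)·(3/5) = -8/5.
The best pure response is II with expected payoff 1.

1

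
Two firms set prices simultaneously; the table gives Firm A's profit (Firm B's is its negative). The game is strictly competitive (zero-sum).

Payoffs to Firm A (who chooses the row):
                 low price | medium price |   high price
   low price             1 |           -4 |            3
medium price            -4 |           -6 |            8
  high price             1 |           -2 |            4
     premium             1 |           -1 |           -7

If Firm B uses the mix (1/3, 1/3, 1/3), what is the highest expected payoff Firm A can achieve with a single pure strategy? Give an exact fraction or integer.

1

low price: (1)·(1/3) + (-4)·(1/3) + (3)·(1/3) = 0.
medium price: (-4)·(1/3) + (-6)·(1/3) + (8)·(1/3) = -2/3.
high price: (1)·(1/3) + (-2)·(1/3) + (4)·(1/3) = 1.
premium: (1)·(1/3) + (-1)·(1/3) + (-7)·(1/3) = -7/3.
The best pure response is high price with expected payoff 1.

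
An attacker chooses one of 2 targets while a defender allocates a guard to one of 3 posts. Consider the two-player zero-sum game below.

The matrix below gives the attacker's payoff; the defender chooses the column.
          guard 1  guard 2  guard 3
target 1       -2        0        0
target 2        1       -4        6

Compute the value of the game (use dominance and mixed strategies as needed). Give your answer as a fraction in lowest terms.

Column guard 3 is strictly dominated by guard 1 for the defender (it gives the attacker more in every row).
The remaining 2×2 game on (target 1, target 2) × (guard 1, guard 2) has no saddle point. Let the attacker play target 1 with probability p; indifference gives −2p + (1−p) = −4(1−p), so p = 5/7.
Similarly the defender's optimal q on guard 1 is 4/7, and the value is -2·(4/7) + (0)·(3/7) = -8/7.

-8/7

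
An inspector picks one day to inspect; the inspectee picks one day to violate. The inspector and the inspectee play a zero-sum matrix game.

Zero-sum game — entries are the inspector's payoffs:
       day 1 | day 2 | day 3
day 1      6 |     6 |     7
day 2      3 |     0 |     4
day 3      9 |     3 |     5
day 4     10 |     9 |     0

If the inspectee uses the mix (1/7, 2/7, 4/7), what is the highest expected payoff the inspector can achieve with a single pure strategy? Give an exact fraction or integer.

day 1: (6)·(1/7) + (6)·(2/7) + (7)·(4/7) = 46/7.
day 2: (3)·(1/7) + (0)·(2/7) + (4)·(4/7) = 19/7.
day 3: (9)·(1/7) + (3)·(2/7) + (5)·(4/7) = 5.
day 4: (10)·(1/7) + (9)·(2/7) + (0)·(4/7) = 4.
The best pure response is day 1 with expected payoff 46/7.

46/7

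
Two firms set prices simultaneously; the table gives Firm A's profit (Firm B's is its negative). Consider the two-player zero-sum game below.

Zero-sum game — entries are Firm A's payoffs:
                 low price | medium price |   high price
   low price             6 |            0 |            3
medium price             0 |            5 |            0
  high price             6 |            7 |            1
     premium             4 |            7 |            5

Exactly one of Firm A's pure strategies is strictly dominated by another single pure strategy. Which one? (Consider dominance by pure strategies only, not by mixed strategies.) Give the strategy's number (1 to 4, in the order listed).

Compare medium price with high price: 6 > 0, 7 > 5, 1 > 0.
So high price strictly dominates medium price for Firm A; medium price is strictly dominated.

2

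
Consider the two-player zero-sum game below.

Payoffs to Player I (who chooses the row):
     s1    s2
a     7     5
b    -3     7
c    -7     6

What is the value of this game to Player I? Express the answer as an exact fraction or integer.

Row c is strictly dominated by row b, so Player I never plays it.
The remaining 2×2 game on (a, b) × (s1, s2) has no saddle point. Let Player I play a with probability p; indifference gives 7p − 3(1−p) = 5p + 7(1−p), so p = 5/6.
Similarly Player II's optimal q on s1 is 1/6, and the value is 7·(1/6) + (5)·(5/6) = 16/3.

16/3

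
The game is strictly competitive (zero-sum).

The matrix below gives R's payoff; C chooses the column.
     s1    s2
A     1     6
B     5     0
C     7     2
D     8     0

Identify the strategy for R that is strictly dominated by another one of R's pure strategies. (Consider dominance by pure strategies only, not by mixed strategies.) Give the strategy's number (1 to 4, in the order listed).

2

Compare B with C: 7 > 5, 2 > 0.
So C strictly dominates B for R; B is strictly dominated.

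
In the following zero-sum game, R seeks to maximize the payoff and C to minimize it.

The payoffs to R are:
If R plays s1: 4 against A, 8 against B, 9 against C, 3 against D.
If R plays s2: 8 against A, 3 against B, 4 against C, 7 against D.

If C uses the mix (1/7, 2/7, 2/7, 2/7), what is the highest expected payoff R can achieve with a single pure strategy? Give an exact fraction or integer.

44/7

s1: (4)·(1/7) + (8)·(2/7) + (9)·(2/7) + (3)·(2/7) = 44/7.
s2: (8)·(1/7) + (3)·(2/7) + (4)·(2/7) + (7)·(2/7) = 36/7.
The best pure response is s1 with expected payoff 44/7.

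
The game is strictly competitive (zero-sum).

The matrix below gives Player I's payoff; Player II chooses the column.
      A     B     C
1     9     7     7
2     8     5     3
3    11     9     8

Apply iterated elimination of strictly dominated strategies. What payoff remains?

Column A is strictly dominated by B for Player II (7<9, 5<8, 9<11); eliminate A.
Row 1 is strictly dominated by row 3 (9>7, 8>7); eliminate 1.
Row 2 is strictly dominated by row 3 (9>5, 8>3); eliminate 2.
Column B is strictly dominated by C for Player II (8<9); eliminate B.
Only (3, C) remains, with payoff 8.

8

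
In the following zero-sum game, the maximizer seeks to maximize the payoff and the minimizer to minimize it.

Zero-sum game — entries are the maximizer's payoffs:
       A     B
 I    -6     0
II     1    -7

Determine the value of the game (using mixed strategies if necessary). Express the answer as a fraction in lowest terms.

-3

Row minima are -6 and -7, so the maximizer's maximin is -6; column maxima are 1 and 0, so the minimizer's minimax is 0. These differ, so the equilibrium is in mixed strategies.
Let the maximizer play I with probability p. The minimizer is indifferent when −6p + (1−p) = −7(1−p), giving p = 4/7.
Let the minimizer play A with probability q. The maximizer is indifferent when −6q = q − 7(1−q), giving q = 1/2.
The value is -6·(1/2) + (0)·(1/2) = -3.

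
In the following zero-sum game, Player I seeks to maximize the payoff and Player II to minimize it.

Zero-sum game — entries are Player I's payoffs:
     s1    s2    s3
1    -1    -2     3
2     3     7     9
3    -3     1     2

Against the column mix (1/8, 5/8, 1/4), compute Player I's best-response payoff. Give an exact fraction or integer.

7

1: (-1)·(1/8) + (-2)·(5/8) + (3)·(1/4) = -5/8.
2: (3)·(1/8) + (7)·(5/8) + (9)·(1/4) = 7.
3: (-3)·(1/8) + (1)·(5/8) + (2)·(1/4) = 3/4.
The best pure response is 2 with expected payoff 7.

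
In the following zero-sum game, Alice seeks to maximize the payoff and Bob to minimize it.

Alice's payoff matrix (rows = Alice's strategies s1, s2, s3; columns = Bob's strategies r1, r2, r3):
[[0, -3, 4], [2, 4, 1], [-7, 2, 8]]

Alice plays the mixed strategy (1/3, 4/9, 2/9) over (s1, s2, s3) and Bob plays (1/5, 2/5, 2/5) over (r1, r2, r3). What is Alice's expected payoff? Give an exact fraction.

16/9

Against (1/5, 2/5, 2/5), each row's expected payoff is s1: 2/5; s2: 12/5; s3: 13/5.
Taking the (1/3, 4/9, 2/9)-weighted average: (1/3)·(2/5) + (4/9)·(12/5) + (2/9)·(13/5) = 16/9.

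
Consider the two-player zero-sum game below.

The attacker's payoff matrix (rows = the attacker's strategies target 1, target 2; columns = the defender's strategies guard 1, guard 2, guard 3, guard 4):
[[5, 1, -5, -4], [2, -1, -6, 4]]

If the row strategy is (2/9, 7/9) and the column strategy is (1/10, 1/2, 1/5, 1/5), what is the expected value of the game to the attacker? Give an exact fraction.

-13/18

Against (1/10, 1/2, 1/5, 1/5), each row's expected payoff is target 1: -4/5; target 2: -7/10.
Taking the (2/9, 7/9)-weighted average: (2/9)·(-4/5) + (7/9)·(-7/10) = -13/18.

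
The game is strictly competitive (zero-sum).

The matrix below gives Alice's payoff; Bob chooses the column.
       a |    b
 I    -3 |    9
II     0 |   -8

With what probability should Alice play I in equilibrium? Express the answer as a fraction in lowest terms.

2/5

Row minima are -3 and -8, so Alice's maximin is -3; column maxima are 0 and 9, so Bob's minimax is 0. These differ, so the equilibrium is in mixed strategies.
Let Alice play I with probability p. Bob is indifferent when −3p = 9p − 8(1−p), giving p = 2/5.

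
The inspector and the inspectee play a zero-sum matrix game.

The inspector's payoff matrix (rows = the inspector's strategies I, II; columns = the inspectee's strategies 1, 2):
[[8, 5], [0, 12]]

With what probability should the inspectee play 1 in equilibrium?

7/15

Row minima are 5 and 0, so the inspector's maximin is 5; column maxima are 8 and 12, so the inspectee's minimax is 8. These differ, so the equilibrium is in mixed strategies.
Let the inspectee play 1 with probability q. The inspector is indifferent when 8q + 5(1−q) = 12(1−q), giving q = 7/15.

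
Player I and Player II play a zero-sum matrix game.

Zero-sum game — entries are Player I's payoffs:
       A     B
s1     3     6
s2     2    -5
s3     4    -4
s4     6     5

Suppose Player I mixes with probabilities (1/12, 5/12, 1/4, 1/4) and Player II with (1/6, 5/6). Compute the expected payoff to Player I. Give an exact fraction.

Against (1/6, 5/6), each row's expected payoff is s1: 11/2; s2: -23/6; s3: -8/3; s4: 31/6.
Taking the (1/12, 5/12, 1/4, 1/4)-weighted average: (1/12)·(11/2) + (5/12)·(-23/6) + (1/4)·(-8/3) + (1/4)·(31/6) = -37/72.

-37/72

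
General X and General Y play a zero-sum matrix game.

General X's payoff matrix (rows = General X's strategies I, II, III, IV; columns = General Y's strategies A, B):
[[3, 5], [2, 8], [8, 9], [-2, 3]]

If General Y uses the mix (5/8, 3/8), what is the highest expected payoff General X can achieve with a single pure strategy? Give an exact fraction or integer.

I: (3)·(5/8) + (5)·(3/8) = 15/4.
II: (2)·(5/8) + (8)·(3/8) = 17/4.
III: (8)·(5/8) + (9)·(3/8) = 67/8.
IV: (-2)·(5/8) + (3)·(3/8) = -1/8.
The best pure response is III with expected payoff 67/8.

67/8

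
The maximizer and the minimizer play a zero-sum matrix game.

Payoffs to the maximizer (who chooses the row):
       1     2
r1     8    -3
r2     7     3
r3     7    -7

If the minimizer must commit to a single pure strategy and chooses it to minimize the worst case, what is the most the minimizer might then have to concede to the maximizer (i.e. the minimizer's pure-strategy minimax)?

The worst case (largest entry) in each column is 1: 8, 2: 3.
The best (smallest) of these is 3.

3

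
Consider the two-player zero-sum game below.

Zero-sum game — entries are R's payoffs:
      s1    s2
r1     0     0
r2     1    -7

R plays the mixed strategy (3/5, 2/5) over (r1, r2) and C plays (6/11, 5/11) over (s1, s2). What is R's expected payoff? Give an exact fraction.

-58/55

Against (6/11, 5/11), each row's expected payoff is r1: 0; r2: -29/11.
Taking the (3/5, 2/5)-weighted average: (3/5)·(0) + (2/5)·(-29/11) = -58/55.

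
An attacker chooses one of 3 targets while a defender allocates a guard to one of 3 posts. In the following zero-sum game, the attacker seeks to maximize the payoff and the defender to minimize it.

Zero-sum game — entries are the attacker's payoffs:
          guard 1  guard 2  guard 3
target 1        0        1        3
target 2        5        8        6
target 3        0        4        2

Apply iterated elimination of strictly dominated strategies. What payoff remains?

Row target 1 is strictly dominated by row target 2 (5>0, 8>1, 6>3); eliminate target 1.
Column guard 2 is strictly dominated by guard 1 for the defender (5<8, 0<4); eliminate guard 2.
Column guard 3 is strictly dominated by guard 1 for the defender (5<6, 0<2); eliminate guard 3.
Row target 3 is strictly dominated by row target 2 (5>0); eliminate target 3.
Only (target 2, guard 1) remains, with payoff 5.

5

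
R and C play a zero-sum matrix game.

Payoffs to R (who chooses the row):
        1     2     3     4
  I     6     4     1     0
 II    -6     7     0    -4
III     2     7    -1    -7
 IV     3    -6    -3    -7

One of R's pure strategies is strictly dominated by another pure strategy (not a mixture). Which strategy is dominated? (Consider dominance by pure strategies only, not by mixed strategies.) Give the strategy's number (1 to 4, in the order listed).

4

Compare IV with I: 6 > 3, 4 > -6, 1 > -3, 0 > -7.
So I strictly dominates IV for R; IV is strictly dominated.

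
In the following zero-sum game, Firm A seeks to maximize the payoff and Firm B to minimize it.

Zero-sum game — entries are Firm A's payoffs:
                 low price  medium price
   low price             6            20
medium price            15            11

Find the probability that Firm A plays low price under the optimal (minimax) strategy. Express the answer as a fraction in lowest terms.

2/9

Row minima are 6 and 11, so Firm A's maximin is 11; column maxima are 15 and 20, so Firm B's minimax is 15. These differ, so the equilibrium is in mixed strategies.
Let Firm A play low price with probability p. Firm B is indifferent when 6p + 15(1−p) = 20p + 11(1−p), giving p = 2/9.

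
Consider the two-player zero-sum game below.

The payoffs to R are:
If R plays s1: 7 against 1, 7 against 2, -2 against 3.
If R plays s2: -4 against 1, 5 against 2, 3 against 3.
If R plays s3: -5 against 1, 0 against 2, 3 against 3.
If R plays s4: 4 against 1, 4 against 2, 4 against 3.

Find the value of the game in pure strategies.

4

Row minima: -2, -4, -5, 4 → R's maximin is 4.
Column maxima: 7, 7, 4 → C's minimax is 4.
They coincide at (s4, 3), so the value is 4.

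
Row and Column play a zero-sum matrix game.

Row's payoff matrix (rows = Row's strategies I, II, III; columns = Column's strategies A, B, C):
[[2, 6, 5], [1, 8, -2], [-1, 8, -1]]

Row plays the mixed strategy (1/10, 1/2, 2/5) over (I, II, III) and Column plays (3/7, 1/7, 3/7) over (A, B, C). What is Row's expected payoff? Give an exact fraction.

6/7

Against (3/7, 1/7, 3/7), each row's expected payoff is I: 27/7; II: 5/7; III: 2/7.
Taking the (1/10, 1/2, 2/5)-weighted average: (1/10)·(27/7) + (1/2)·(5/7) + (2/5)·(2/7) = 6/7.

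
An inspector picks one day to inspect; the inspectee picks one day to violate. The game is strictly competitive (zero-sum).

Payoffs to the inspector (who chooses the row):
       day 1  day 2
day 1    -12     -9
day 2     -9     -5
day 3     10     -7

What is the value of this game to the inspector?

-113/21

Row day 1 is strictly dominated by row day 2, so the inspector never plays it.
The remaining 2×2 game on (day 2, day 3) × (day 1, day 2) has no saddle point. Let the inspector play day 2 with probability p; indifference gives −9p + 10(1−p) = −5p − 7(1−p), so p = 17/21.
Similarly the inspectee's optimal q on day 1 is 2/21, and the value is -9·(2/21) + (-5)·(19/21) = -113/21.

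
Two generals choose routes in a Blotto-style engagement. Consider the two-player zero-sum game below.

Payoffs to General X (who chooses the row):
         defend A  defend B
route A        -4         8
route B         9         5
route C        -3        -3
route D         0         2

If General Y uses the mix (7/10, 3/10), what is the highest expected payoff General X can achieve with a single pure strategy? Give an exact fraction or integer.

route A: (-4)·(7/10) + (8)·(3/10) = -2/5.
route B: (9)·(7/10) + (5)·(3/10) = 39/5.
route C: (-3)·(7/10) + (-3)·(3/10) = -3.
route D: (0)·(7/10) + (2)·(3/10) = 3/5.
The best pure response is route B with expected payoff 39/5.

39/5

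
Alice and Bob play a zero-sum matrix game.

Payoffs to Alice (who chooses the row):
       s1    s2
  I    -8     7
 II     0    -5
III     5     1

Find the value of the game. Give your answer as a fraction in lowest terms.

43/19

Row II is strictly dominated by row III, so Alice never plays it.
The remaining 2×2 game on (I, III) × (s1, s2) has no saddle point. Let Alice play I with probability p; indifference gives −8p + 5(1−p) = 7p + (1−p), so p = 4/19.
Similarly Bob's optimal q on s1 is 6/19, and the value is -8·(6/19) + (7)·(13/19) = 43/19.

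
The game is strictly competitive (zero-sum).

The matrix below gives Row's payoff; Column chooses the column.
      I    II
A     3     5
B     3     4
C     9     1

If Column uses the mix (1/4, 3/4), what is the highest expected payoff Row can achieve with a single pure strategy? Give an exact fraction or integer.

A: (3)·(1/4) + (5)·(3/4) = 9/2.
B: (3)·(1/4) + (4)·(3/4) = 15/4.
C: (9)·(1/4) + (1)·(3/4) = 3.
The best pure response is A with expected payoff 9/2.

9/2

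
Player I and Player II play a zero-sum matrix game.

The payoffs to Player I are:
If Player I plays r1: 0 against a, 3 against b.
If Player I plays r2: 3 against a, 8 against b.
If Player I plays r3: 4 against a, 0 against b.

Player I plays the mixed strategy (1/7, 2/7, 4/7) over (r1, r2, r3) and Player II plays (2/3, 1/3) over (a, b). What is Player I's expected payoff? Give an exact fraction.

3

Against (2/3, 1/3), each row's expected payoff is r1: 1; r2: 14/3; r3: 8/3.
Taking the (1/7, 2/7, 4/7)-weighted average: (1/7)·(1) + (2/7)·(14/3) + (4/7)·(8/3) = 3.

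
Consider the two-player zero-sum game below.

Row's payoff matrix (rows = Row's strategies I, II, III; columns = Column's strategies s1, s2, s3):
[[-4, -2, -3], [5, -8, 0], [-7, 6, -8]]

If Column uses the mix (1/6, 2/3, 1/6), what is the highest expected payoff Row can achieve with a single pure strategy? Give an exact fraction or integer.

3/2

I: (-4)·(1/6) + (-2)·(2/3) + (-3)·(1/6) = -5/2.
II: (5)·(1/6) + (-8)·(2/3) + (0)·(1/6) = -9/2.
III: (-7)·(1/6) + (6)·(2/3) + (-8)·(1/6) = 3/2.
The best pure response is III with expected payoff 3/2.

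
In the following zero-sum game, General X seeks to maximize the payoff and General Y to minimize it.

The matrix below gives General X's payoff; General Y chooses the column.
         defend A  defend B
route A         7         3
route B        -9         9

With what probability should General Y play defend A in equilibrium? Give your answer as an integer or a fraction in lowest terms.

3/11

Row minima are 3 and -9, so General X's maximin is 3; column maxima are 7 and 9, so General Y's minimax is 7. These differ, so the equilibrium is in mixed strategies.
Let General Y play defend A with probability q. General X is indifferent when 7q + 3(1−q) = −9q + 9(1−q), giving q = 3/11.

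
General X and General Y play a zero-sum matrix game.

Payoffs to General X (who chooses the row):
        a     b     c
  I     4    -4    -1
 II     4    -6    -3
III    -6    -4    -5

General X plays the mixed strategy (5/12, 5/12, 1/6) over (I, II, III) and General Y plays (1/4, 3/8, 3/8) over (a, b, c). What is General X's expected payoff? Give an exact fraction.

Against (1/4, 3/8, 3/8), each row's expected payoff is I: -7/8; II: -19/8; III: -39/8.
Taking the (5/12, 5/12, 1/6)-weighted average: (5/12)·(-7/8) + (5/12)·(-19/8) + (1/6)·(-39/8) = -13/6.

-13/6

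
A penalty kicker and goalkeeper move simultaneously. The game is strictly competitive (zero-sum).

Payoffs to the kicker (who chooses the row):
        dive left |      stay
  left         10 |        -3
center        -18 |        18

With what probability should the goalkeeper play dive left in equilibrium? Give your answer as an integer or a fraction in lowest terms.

3/7

Row minima are -3 and -18, so the kicker's maximin is -3; column maxima are 10 and 18, so the goalkeeper's minimax is 10. These differ, so the equilibrium is in mixed strategies.
Let the goalkeeper play dive left with probability q. The kicker is indifferent when 10q − 3(1−q) = −18q + 18(1−q), giving q = 3/7.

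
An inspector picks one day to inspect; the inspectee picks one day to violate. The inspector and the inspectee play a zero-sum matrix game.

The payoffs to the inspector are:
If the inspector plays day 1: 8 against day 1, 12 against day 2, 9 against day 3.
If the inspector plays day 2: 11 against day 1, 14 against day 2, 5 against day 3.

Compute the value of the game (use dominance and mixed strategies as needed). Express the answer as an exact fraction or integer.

59/7

Column day 2 is strictly dominated by day 1 for the inspectee (it gives the inspector more in every row).
The remaining 2×2 game on (day 1, day 2) × (day 1, day 3) has no saddle point. Let the inspector play day 1 with probability p; indifference gives 8p + 11(1−p) = 9p + 5(1−p), so p = 6/7.
Similarly the inspectee's optimal q on day 1 is 4/7, and the value is 8·(4/7) + (9)·(3/7) = 59/7.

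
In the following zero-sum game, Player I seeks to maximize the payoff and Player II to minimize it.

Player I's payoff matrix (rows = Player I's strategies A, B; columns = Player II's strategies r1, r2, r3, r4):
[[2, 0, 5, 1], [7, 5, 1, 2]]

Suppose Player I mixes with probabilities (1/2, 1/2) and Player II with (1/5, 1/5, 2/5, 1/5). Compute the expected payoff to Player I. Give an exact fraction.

Against (1/5, 1/5, 2/5, 1/5), each row's expected payoff is A: 13/5; B: 16/5.
Taking the (1/2, 1/2)-weighted average: (1/2)·(13/5) + (1/2)·(16/5) = 29/10.

29/10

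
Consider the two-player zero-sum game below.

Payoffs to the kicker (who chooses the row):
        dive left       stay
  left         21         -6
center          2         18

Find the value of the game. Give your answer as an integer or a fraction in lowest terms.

390/43

Row minima are -6 and 2, so the kicker's maximin is 2; column maxima are 21 and 18, so the goalkeeper's minimax is 18. These differ, so the equilibrium is in mixed strategies.
Let the kicker play left with probability p. The goalkeeper is indifferent when 21p + 2(1−p) = −6p + 18(1−p), giving p = 16/43.
Let the goalkeeper play dive left with probability q. The kicker is indifferent when 21q − 6(1−q) = 2q + 18(1−q), giving q = 24/43.
The value is 21·(24/43) + (-6)·(19/43) = 390/43.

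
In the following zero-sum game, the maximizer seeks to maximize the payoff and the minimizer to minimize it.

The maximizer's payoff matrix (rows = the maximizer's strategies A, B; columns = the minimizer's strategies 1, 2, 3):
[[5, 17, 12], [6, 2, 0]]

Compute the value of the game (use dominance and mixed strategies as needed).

Column 2 is strictly dominated by 3 for the minimizer (it gives the maximizer more in every row).
The remaining 2×2 game on (A, B) × (1, 3) has no saddle point. Let the maximizer play A with probability p; indifference gives 5p + 6(1−p) = 12p, so p = 6/13.
Similarly the minimizer's optimal q on 1 is 12/13, and the value is 5·(12/13) + (12)·(1/13) = 72/13.

72/13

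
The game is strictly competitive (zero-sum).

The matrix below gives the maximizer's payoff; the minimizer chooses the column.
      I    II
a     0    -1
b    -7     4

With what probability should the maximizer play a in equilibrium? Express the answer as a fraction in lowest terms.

11/12

Row minima are -1 and -7, so the maximizer's maximin is -1; column maxima are 0 and 4, so the minimizer's minimax is 0. These differ, so the equilibrium is in mixed strategies.
Let the maximizer play a with probability p. The minimizer is indifferent when −7(1−p) = −p + 4(1−p), giving p = 11/12.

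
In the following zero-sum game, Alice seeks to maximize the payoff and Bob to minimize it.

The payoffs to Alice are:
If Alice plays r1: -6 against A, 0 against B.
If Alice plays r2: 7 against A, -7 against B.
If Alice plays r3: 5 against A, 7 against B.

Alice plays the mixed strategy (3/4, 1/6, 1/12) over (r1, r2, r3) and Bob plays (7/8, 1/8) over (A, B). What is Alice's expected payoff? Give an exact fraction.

-21/8

Against (7/8, 1/8), each row's expected payoff is r1: -21/4; r2: 21/4; r3: 21/4.
Taking the (3/4, 1/6, 1/12)-weighted average: (3/4)·(-21/4) + (1/6)·(21/4) + (1/12)·(21/4) = -21/8.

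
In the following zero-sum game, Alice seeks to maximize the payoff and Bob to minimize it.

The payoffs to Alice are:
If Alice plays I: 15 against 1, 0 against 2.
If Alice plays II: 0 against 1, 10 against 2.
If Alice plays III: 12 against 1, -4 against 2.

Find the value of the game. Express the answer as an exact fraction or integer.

6

Row III is strictly dominated by row I, so Alice never plays it.
The remaining 2×2 game on (I, II) × (1, 2) has no saddle point. Let Alice play I with probability p; indifference gives 15p = 10(1−p), so p = 2/5.
Similarly Bob's optimal q on 1 is 2/5, and the value is 15·(2/5) + (0)·(3/5) = 6.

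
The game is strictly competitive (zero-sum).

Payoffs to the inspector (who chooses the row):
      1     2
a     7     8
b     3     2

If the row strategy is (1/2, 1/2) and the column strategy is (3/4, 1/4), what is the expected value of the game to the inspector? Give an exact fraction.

5

Against (3/4, 1/4), each row's expected payoff is a: 29/4; b: 11/4.
Taking the (1/2, 1/2)-weighted average: (1/2)·(29/4) + (1/2)·(11/4) = 5.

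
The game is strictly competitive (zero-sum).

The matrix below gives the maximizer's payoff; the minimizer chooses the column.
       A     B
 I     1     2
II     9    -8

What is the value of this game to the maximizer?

13/9

Row minima are 1 and -8, so the maximizer's maximin is 1; column maxima are 9 and 2, so the minimizer's minimax is 2. These differ, so the equilibrium is in mixed strategies.
Let the maximizer play I with probability p. The minimizer is indifferent when p + 9(1−p) = 2p − 8(1−p), giving p = 17/18.
Let the minimizer play A with probability q. The maximizer is indifferent when q + 2(1−q) = 9q − 8(1−q), giving q = 5/9.
The value is 1·(5/9) + (2)·(4/9) = 13/9.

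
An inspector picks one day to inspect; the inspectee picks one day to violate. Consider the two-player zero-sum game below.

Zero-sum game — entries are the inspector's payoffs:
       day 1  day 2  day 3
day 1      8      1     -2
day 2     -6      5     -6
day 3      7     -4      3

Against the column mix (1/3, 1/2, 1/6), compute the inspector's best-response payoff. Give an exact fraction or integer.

day 1: (8)·(1/3) + (1)·(1/2) + (-2)·(1/6) = 17/6.
day 2: (-6)·(1/3) + (5)·(1/2) + (-6)·(1/6) = -1/2.
day 3: (7)·(1/3) + (-4)·(1/2) + (3)·(1/6) = 5/6.
The best pure response is day 1 with expected payoff 17/6.

17/6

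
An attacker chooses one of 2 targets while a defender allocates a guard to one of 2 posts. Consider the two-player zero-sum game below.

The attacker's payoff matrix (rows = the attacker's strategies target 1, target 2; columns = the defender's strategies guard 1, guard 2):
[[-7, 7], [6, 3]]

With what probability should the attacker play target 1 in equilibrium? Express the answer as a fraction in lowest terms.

3/17

Row minima are -7 and 3, so the attacker's maximin is 3; column maxima are 6 and 7, so the defender's minimax is 6. These differ, so the equilibrium is in mixed strategies.
Let the attacker play target 1 with probability p. The defender is indifferent when −7p + 6(1−p) = 7p + 3(1−p), giving p = 3/17.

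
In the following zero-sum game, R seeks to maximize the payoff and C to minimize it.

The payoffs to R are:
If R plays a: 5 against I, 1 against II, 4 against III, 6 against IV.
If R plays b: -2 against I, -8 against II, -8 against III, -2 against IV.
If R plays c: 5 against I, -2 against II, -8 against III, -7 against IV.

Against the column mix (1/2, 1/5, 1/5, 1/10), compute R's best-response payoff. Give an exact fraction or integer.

a: (5)·(1/2) + (1)·(1/5) + (4)·(1/5) + (6)·(1/10) = 41/10.
b: (-2)·(1/2) + (-8)·(1/5) + (-8)·(1/5) + (-2)·(1/10) = -22/5.
c: (5)·(1/2) + (-2)·(1/5) + (-8)·(1/5) + (-7)·(1/10) = -1/5.
The best pure response is a with expected payoff 41/10.

41/10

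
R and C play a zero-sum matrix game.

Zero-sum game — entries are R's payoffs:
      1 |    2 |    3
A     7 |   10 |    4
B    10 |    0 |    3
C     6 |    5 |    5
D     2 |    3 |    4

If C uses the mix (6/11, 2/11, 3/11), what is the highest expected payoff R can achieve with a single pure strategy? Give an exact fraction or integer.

74/11

A: (7)·(6/11) + (10)·(2/11) + (4)·(3/11) = 74/11.
B: (10)·(6/11) + (0)·(2/11) + (3)·(3/11) = 69/11.
C: (6)·(6/11) + (5)·(2/11) + (5)·(3/11) = 61/11.
D: (2)·(6/11) + (3)·(2/11) + (4)·(3/11) = 30/11.
The best pure response is A with expected payoff 74/11.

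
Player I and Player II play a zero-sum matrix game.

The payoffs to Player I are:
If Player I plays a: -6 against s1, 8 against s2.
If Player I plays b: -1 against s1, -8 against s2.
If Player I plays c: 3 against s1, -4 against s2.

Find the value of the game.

0

Row b is strictly dominated by row c, so Player I never plays it.
The remaining 2×2 game on (a, c) × (s1, s2) has no saddle point. Let Player I play a with probability p; indifference gives −6p + 3(1−p) = 8p − 4(1−p), so p = 1/3.
Similarly Player II's optimal q on s1 is 4/7, and the value is -6·(4/7) + (8)·(3/7) = 0.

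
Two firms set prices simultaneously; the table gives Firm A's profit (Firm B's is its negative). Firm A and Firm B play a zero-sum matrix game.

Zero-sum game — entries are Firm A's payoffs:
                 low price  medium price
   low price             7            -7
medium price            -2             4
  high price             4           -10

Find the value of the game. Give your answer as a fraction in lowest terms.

7/10

Row high price is strictly dominated by row low price, so Firm A never plays it.
The remaining 2×2 game on (low price, medium price) × (low price, medium price) has no saddle point. Let Firm A play low price with probability p; indifference gives 7p − 2(1−p) = −7p + 4(1−p), so p = 3/10.
Similarly Firm B's optimal q on low price is 11/20, and the value is 7·(11/20) + (-7)·(9/20) = 7/10.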